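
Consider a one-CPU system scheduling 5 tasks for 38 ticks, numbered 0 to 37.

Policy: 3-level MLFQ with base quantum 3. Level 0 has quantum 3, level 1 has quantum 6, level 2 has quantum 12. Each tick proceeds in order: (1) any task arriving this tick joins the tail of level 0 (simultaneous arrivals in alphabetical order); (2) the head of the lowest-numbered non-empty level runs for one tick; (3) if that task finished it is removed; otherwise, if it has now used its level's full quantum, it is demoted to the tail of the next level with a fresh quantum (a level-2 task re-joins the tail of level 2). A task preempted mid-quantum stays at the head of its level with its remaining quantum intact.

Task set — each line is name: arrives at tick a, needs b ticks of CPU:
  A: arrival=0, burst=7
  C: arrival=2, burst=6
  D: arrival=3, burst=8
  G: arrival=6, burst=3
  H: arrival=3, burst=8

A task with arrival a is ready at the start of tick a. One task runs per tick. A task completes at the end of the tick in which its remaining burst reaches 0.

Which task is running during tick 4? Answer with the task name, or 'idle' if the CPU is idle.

t=0: L0/L1/L2 = A/-/- → run A
t=1: L0/L1/L2 = A/-/- → run A
t=2: L0/L1/L2 = AC/-/- → run A
t=3: L0/L1/L2 = CDH/A/- → run C
t=4: L0/L1/L2 = CDH/A/- → run C
t=5: L0/L1/L2 = CDH/A/- → run C
t=6: L0/L1/L2 = DHG/AC/- → run D
t=7: L0/L1/L2 = DHG/AC/- → run D
t=8: L0/L1/L2 = DHG/AC/- → run D
t=9: L0/L1/L2 = HG/ACD/- → run H
t=10: L0/L1/L2 = HG/ACD/- → run H
t=11: L0/L1/L2 = HG/ACD/- → run H
t=12: L0/L1/L2 = G/ACDH/- → run G
t=13: L0/L1/L2 = G/ACDH/- → run G
t=14: L0/L1/L2 = G/ACDH/- → run G
t=15: L0/L1/L2 = -/ACDH/- → run A
t=16: L0/L1/L2 = -/ACDH/- → run A
t=17: L0/L1/L2 = -/ACDH/- → run A
t=18: L0/L1/L2 = -/ACDH/- → run A
t=19: L0/L1/L2 = -/CDH/- → run C
t=20: L0/L1/L2 = -/CDH/- → run C
t=21: L0/L1/L2 = -/CDH/- → run C
t=22: L0/L1/L2 = -/DH/- → run D
t=23: L0/L1/L2 = -/DH/- → run D
t=24: L0/L1/L2 = -/DH/- → run D
t=25: L0/L1/L2 = -/DH/- → run D
t=26: L0/L1/L2 = -/DH/- → run D
t=27: L0/L1/L2 = -/H/- → run H
t=28: L0/L1/L2 = -/H/- → run H
t=29: L0/L1/L2 = -/H/- → run H
t=30: L0/L1/L2 = -/H/- → run H
t=31: L0/L1/L2 = -/H/- → run H
t=32: (idle)
t=33: (idle)
t=34: (idle)
t=35: (idle)
t=36: (idle)
t=37: (idle)

running at tick 4 = C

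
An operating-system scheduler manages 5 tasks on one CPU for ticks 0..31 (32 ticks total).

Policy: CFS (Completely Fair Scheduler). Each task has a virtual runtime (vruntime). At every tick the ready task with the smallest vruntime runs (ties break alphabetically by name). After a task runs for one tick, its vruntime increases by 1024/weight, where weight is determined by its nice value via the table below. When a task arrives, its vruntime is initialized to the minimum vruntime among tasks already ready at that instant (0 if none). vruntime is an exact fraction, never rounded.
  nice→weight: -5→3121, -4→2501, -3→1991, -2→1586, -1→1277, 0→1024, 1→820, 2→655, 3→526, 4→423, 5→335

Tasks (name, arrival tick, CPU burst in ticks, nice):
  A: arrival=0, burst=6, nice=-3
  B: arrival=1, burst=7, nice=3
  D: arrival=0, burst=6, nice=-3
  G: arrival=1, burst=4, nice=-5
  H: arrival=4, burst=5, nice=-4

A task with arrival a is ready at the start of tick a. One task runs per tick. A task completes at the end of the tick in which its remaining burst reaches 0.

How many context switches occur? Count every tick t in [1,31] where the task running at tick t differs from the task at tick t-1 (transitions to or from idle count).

context switches = 23

t=0: vr[A=0 D=0] → run A
t=1: vr[A=1024/1991 B=0 D=0 G=0] → run B
t=2: vr[A=1024/1991 B=512/263 D=0 G=0] → run D
t=3: vr[A=1024/1991 B=512/263 D=1024/1991 G=0] → run G
t=4: vr[A=1024/1991 B=512/263 D=1024/1991 G=1024/3121 H=1024/3121] → run G
t=5: vr[A=1024/1991 B=512/263 D=1024/1991 G=2048/3121 H=1024/3121] → run H
t=6: vr[A=1024/1991 B=512/263 D=1024/1991 G=2048/3121 H=5756928/7805621] → run A
t=7: vr[A=2048/1991 B=512/263 D=1024/1991 G=2048/3121 H=5756928/7805621] → run D
t=8: vr[A=2048/1991 B=512/263 D=2048/1991 G=2048/3121 H=5756928/7805621] → run G
t=9: vr[A=2048/1991 B=512/263 D=2048/1991 G=3072/3121 H=5756928/7805621] → run H
t=10: vr[A=2048/1991 B=512/263 D=2048/1991 G=3072/3121 H=8952832/7805621] → run G
t=11: vr[A=2048/1991 B=512/263 D=2048/1991 H=8952832/7805621] → run A
t=12: vr[A=3072/1991 B=512/263 D=2048/1991 H=8952832/7805621] → run D
t=13: vr[A=3072/1991 B=512/263 D=3072/1991 H=8952832/7805621] → run H
t=14: vr[A=3072/1991 B=512/263 D=3072/1991 H=12148736/7805621] → run A
t=15: vr[A=4096/1991 B=512/263 D=3072/1991 H=12148736/7805621] → run D
t=16: vr[A=4096/1991 B=512/263 D=4096/1991 H=12148736/7805621] → run H
t=17: vr[A=4096/1991 B=512/263 D=4096/1991 H=15344640/7805621] → run B
t=18: vr[A=4096/1991 B=1024/263 D=4096/1991 H=15344640/7805621] → run H
t=19: vr[A=4096/1991 B=1024/263 D=4096/1991] → run A
t=20: vr[A=5120/1991 B=1024/263 D=4096/1991] → run D
t=21: vr[A=5120/1991 B=1024/263 D=5120/1991] → run A
t=22: vr[B=1024/263 D=5120/1991] → run D
t=23: vr[B=1024/263] → run B
t=24: vr[B=1536/263] → run B
t=25: vr[B=2048/263] → run B
t=26: vr[B=2560/263] → run B
t=27: vr[B=3072/263] → run B
t=28: (idle)
t=29: (idle)
t=30: (idle)
t=31: (idle)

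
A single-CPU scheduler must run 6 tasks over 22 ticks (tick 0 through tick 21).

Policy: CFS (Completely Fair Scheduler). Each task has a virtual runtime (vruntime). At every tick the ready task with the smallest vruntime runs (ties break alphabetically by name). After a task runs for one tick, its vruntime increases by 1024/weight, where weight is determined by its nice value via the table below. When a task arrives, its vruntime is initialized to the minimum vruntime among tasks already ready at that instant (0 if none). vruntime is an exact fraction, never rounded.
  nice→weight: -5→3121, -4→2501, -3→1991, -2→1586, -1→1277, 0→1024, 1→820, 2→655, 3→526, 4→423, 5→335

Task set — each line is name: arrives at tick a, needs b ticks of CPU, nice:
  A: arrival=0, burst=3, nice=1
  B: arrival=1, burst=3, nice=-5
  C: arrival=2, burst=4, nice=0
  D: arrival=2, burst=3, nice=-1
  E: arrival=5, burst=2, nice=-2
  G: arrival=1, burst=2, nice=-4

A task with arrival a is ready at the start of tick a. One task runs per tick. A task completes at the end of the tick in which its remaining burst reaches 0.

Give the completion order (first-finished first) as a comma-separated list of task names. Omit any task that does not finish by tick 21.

t=0: vr[A=0] → run A
t=1: vr[A=256/205 B=256/205 G=256/205] → run A
t=2: vr[A=512/205 B=256/205 C=256/205 D=256/205 G=256/205] → run B
t=3: vr[A=512/205 B=1008896/639805 C=256/205 D=256/205 G=256/205] → run C
t=4: vr[A=512/205 B=1008896/639805 C=461/205 D=256/205 G=256/205] → run D
t=5: vr[A=512/205 B=1008896/639805 C=461/205 D=536832/261785 E=256/205 G=256/205] → run E
t=6: vr[A=512/205 B=1008896/639805 C=461/205 D=536832/261785 E=307968/162565 G=256/205] → run G
t=7: vr[A=512/205 B=1008896/639805 C=461/205 D=536832/261785 E=307968/162565 G=20736/12505] → run B
t=8: vr[A=512/205 B=1218816/639805 C=461/205 D=536832/261785 E=307968/162565 G=20736/12505] → run G
t=9: vr[A=512/205 B=1218816/639805 C=461/205 D=536832/261785 E=307968/162565] → run E
t=10: vr[A=512/205 B=1218816/639805 C=461/205 D=536832/261785] → run B
t=11: vr[A=512/205 C=461/205 D=536832/261785] → run D
t=12: vr[A=512/205 C=461/205 D=746752/261785] → run C
t=13: vr[A=512/205 C=666/205 D=746752/261785] → run A
t=14: vr[C=666/205 D=746752/261785] → run D
t=15: vr[C=666/205] → run C
t=16: vr[C=871/205] → run C
t=17: (idle)
t=18: (idle)
t=19: (idle)
t=20: (idle)
t=21: (idle)

completion order = G, E, B, A, D, C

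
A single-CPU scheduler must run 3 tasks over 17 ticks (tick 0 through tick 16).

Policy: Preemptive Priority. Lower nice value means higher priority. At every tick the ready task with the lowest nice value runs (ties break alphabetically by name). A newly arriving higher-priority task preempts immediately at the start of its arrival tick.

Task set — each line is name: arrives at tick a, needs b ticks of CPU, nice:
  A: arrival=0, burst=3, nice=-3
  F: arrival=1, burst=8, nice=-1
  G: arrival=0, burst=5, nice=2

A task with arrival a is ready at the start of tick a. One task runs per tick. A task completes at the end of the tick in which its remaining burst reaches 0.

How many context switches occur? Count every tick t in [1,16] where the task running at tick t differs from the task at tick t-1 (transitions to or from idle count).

t=0: ready={A,G} → run A
t=1: ready={A,F,G} → run A
t=2: ready={A,F,G} → run A
t=3: ready={F,G} → run F
t=4: ready={F,G} → run F
t=5: ready={F,G} → run F
t=6: ready={F,G} → run F
t=7: ready={F,G} → run F
t=8: ready={F,G} → run F
t=9: ready={F,G} → run F
t=10: ready={F,G} → run F
t=11: ready={G} → run G
t=12: ready={G} → run G
t=13: ready={G} → run G
t=14: ready={G} → run G
t=15: ready={G} → run G
t=16: (idle)

context switches = 3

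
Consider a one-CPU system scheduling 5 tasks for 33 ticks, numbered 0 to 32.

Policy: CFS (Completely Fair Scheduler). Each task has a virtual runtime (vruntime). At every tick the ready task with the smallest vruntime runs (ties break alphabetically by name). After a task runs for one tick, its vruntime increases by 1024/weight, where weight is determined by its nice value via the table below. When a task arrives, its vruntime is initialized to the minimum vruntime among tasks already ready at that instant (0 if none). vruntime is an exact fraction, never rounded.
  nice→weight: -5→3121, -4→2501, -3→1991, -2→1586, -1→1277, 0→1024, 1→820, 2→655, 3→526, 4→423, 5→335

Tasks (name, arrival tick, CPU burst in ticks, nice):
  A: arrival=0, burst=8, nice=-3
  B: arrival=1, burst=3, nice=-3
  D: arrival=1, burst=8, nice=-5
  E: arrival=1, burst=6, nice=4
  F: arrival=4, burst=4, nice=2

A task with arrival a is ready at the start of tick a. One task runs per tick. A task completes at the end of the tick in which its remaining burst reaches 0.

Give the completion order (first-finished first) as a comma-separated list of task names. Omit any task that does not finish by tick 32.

t=0: vr[A=0] → run A
t=1: vr[A=1024/1991 B=1024/1991 D=1024/1991 E=1024/1991] → run A
t=2: vr[A=2048/1991 B=1024/1991 D=1024/1991 E=1024/1991] → run B
t=3: vr[A=2048/1991 B=2048/1991 D=1024/1991 E=1024/1991] → run D
t=4: vr[A=2048/1991 B=2048/1991 D=5234688/6213911 E=1024/1991 F=1024/1991] → run E
t=5: vr[A=2048/1991 B=2048/1991 D=5234688/6213911 E=2471936/842193 F=1024/1991] → run F
t=6: vr[A=2048/1991 B=2048/1991 D=5234688/6213911 E=2471936/842193 F=2709504/1304105] → run D
t=7: vr[A=2048/1991 B=2048/1991 D=7273472/6213911 E=2471936/842193 F=2709504/1304105] → run A
t=8: vr[A=3072/1991 B=2048/1991 D=7273472/6213911 E=2471936/842193 F=2709504/1304105] → run B
t=9: vr[A=3072/1991 B=3072/1991 D=7273472/6213911 E=2471936/842193 F=2709504/1304105] → run D
t=10: vr[A=3072/1991 B=3072/1991 D=9312256/6213911 E=2471936/842193 F=2709504/1304105] → run D
t=11: vr[A=3072/1991 B=3072/1991 D=11351040/6213911 E=2471936/842193 F=2709504/1304105] → run A
t=12: vr[A=4096/1991 B=3072/1991 D=11351040/6213911 E=2471936/842193 F=2709504/1304105] → run B
t=13: vr[A=4096/1991 D=11351040/6213911 E=2471936/842193 F=2709504/1304105] → run D
t=14: vr[A=4096/1991 D=13389824/6213911 E=2471936/842193 F=2709504/1304105] → run A
t=15: vr[A=5120/1991 D=13389824/6213911 E=2471936/842193 F=2709504/1304105] → run F
t=16: vr[A=5120/1991 D=13389824/6213911 E=2471936/842193 F=4748288/1304105] → run D
t=17: vr[A=5120/1991 D=15428608/6213911 E=2471936/842193 F=4748288/1304105] → run D
t=18: vr[A=5120/1991 D=17467392/6213911 E=2471936/842193 F=4748288/1304105] → run A
t=19: vr[A=6144/1991 D=17467392/6213911 E=2471936/842193 F=4748288/1304105] → run D
t=20: vr[A=6144/1991 E=2471936/842193 F=4748288/1304105] → run E
t=21: vr[A=6144/1991 E=4510720/842193 F=4748288/1304105] → run A
t=22: vr[A=7168/1991 E=4510720/842193 F=4748288/1304105] → run A
t=23: vr[E=4510720/842193 F=4748288/1304105] → run F
t=24: vr[E=4510720/842193 F=6787072/1304105] → run F
t=25: vr[E=4510720/842193] → run E
t=26: vr[E=2183168/280731] → run E
t=27: vr[E=8588288/842193] → run E
t=28: vr[E=10627072/842193] → run E
t=29: (idle)
t=30: (idle)
t=31: (idle)
t=32: (idle)

completion order = B, D, A, F, E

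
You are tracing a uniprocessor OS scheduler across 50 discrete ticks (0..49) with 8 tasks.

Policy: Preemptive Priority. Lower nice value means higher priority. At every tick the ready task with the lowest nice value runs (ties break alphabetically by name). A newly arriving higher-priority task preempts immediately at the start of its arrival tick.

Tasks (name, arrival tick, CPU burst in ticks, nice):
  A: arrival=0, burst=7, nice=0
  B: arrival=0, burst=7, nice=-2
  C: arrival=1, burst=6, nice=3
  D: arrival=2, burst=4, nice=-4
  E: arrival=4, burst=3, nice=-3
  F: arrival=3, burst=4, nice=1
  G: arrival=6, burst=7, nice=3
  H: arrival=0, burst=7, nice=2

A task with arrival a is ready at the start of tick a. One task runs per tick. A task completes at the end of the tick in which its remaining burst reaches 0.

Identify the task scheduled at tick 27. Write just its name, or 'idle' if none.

running at tick 27 = H

t=0: ready={A,B,H} → run B
t=1: ready={A,B,C,H} → run B
t=2: ready={A,B,C,D,H} → run D
t=3: ready={A,B,C,D,F,H} → run D
t=4: ready={A,B,C,D,E,F,H} → run D
t=5: ready={A,B,C,D,E,F,H} → run D
t=6: ready={A,B,C,E,F,G,H} → run E
t=7: ready={A,B,C,E,F,G,H} → run E
t=8: ready={A,B,C,E,F,G,H} → run E
t=9: ready={A,B,C,F,G,H} → run B
t=10: ready={A,B,C,F,G,H} → run B
t=11: ready={A,B,C,F,G,H} → run B
t=12: ready={A,B,C,F,G,H} → run B
t=13: ready={A,B,C,F,G,H} → run B
t=14: ready={A,C,F,G,H} → run A
t=15: ready={A,C,F,G,H} → run A
t=16: ready={A,C,F,G,H} → run A
t=17: ready={A,C,F,G,H} → run A
t=18: ready={A,C,F,G,H} → run A
t=19: ready={A,C,F,G,H} → run A
t=20: ready={A,C,F,G,H} → run A
t=21: ready={C,F,G,H} → run F
t=22: ready={C,F,G,H} → run F
t=23: ready={C,F,G,H} → run F
t=24: ready={C,F,G,H} → run F
t=25: ready={C,G,H} → run H
t=26: ready={C,G,H} → run H
t=27: ready={C,G,H} → run H
t=28: ready={C,G,H} → run H
t=29: ready={C,G,H} → run H
t=30: ready={C,G,H} → run H
t=31: ready={C,G,H} → run H
t=32: ready={C,G} → run C
t=33: ready={C,G} → run C
t=34: ready={C,G} → run C
t=35: ready={C,G} → run C
t=36: ready={C,G} → run C
t=37: ready={C,G} → run C
t=38: ready={G} → run G
t=39: ready={G} → run G
t=40: ready={G} → run G
t=41: ready={G} → run G
t=42: ready={G} → run G
t=43: ready={G} → run G
t=44: ready={G} → run G
t=45: (idle)
t=46: (idle)
t=47: (idle)
t=48: (idle)
t=49: (idle)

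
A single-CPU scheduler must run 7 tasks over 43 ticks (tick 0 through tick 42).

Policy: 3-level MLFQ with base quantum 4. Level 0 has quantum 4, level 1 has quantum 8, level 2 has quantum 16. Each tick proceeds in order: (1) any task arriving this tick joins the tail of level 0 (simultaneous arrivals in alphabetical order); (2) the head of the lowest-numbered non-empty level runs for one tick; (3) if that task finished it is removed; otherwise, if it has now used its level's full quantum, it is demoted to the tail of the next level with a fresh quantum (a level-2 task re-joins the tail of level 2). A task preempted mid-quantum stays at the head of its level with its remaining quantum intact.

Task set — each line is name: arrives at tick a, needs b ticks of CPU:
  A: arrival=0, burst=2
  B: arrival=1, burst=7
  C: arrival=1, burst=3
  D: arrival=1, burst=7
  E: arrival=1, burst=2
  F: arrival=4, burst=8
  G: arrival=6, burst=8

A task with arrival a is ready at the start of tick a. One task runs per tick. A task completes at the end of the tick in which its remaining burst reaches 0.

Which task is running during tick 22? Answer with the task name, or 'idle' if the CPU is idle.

running at tick 22 = G

t=0: L0/L1/L2 = A/-/- → run A
t=1: L0/L1/L2 = ABCDE/-/- → run A
t=2: L0/L1/L2 = BCDE/-/- → run B
t=3: L0/L1/L2 = BCDE/-/- → run B
t=4: L0/L1/L2 = BCDEF/-/- → run B
t=5: L0/L1/L2 = BCDEF/-/- → run B
t=6: L0/L1/L2 = CDEFG/B/- → run C
t=7: L0/L1/L2 = CDEFG/B/- → run C
t=8: L0/L1/L2 = CDEFG/B/- → run C
t=9: L0/L1/L2 = DEFG/B/- → run D
t=10: L0/L1/L2 = DEFG/B/- → run D
t=11: L0/L1/L2 = DEFG/B/- → run D
t=12: L0/L1/L2 = DEFG/B/- → run D
t=13: L0/L1/L2 = EFG/BD/- → run E
t=14: L0/L1/L2 = EFG/BD/- → run E
t=15: L0/L1/L2 = FG/BD/- → run F
t=16: L0/L1/L2 = FG/BD/- → run F
t=17: L0/L1/L2 = FG/BD/- → run F
t=18: L0/L1/L2 = FG/BD/- → run F
t=19: L0/L1/L2 = G/BDF/- → run G
t=20: L0/L1/L2 = G/BDF/- → run G
t=21: L0/L1/L2 = G/BDF/- → run G
t=22: L0/L1/L2 = G/BDF/- → run G
t=23: L0/L1/L2 = -/BDFG/- → run B
t=24: L0/L1/L2 = -/BDFG/- → run B
t=25: L0/L1/L2 = -/BDFG/- → run B
t=26: L0/L1/L2 = -/DFG/- → run D
t=27: L0/L1/L2 = -/DFG/- → run D
t=28: L0/L1/L2 = -/DFG/- → run D
t=29: L0/L1/L2 = -/FG/- → run F
t=30: L0/L1/L2 = -/FG/- → run F
t=31: L0/L1/L2 = -/FG/- → run F
t=32: L0/L1/L2 = -/FG/- → run F
t=33: L0/L1/L2 = -/G/- → run G
t=34: L0/L1/L2 = -/G/- → run G
t=35: L0/L1/L2 = -/G/- → run G
t=36: L0/L1/L2 = -/G/- → run G
t=37: (idle)
t=38: (idle)
t=39: (idle)
t=40: (idle)
t=41: (idle)
t=42: (idle)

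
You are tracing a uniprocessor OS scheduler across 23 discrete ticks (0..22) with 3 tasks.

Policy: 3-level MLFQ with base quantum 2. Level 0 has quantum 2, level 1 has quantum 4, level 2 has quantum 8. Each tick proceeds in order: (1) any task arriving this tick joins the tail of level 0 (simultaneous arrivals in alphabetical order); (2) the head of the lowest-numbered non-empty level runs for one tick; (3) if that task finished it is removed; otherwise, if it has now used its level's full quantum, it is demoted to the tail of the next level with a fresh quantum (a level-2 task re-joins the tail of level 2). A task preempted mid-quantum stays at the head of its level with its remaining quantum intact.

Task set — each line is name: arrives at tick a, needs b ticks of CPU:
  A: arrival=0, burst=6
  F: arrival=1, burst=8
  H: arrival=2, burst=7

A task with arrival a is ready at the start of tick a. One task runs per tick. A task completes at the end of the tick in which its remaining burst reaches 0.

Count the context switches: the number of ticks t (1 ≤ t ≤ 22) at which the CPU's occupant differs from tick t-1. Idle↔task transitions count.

t=0: L0/L1/L2 = A/-/- → run A
t=1: L0/L1/L2 = AF/-/- → run A
t=2: L0/L1/L2 = FH/A/- → run F
t=3: L0/L1/L2 = FH/A/- → run F
t=4: L0/L1/L2 = H/AF/- → run H
t=5: L0/L1/L2 = H/AF/- → run H
t=6: L0/L1/L2 = -/AFH/- → run A
t=7: L0/L1/L2 = -/AFH/- → run A
t=8: L0/L1/L2 = -/AFH/- → run A
t=9: L0/L1/L2 = -/AFH/- → run A
t=10: L0/L1/L2 = -/FH/- → run F
t=11: L0/L1/L2 = -/FH/- → run F
t=12: L0/L1/L2 = -/FH/- → run F
t=13: L0/L1/L2 = -/FH/- → run F
t=14: L0/L1/L2 = -/H/F → run H
t=15: L0/L1/L2 = -/H/F → run H
t=16: L0/L1/L2 = -/H/F → run H
t=17: L0/L1/L2 = -/H/F → run H
t=18: L0/L1/L2 = -/-/FH → run F
t=19: L0/L1/L2 = -/-/FH → run F
t=20: L0/L1/L2 = -/-/H → run H
t=21: (idle)
t=22: (idle)

context switches = 8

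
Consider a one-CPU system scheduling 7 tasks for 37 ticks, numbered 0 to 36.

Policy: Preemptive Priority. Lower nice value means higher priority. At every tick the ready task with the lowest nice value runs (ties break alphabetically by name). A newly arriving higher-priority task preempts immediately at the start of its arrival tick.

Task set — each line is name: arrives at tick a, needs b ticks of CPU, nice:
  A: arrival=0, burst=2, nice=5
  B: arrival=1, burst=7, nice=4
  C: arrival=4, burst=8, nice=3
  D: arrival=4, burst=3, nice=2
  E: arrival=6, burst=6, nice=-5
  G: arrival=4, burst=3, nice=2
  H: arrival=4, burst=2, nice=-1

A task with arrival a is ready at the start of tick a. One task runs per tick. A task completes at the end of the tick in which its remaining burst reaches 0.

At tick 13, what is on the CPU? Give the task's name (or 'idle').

t=0: ready={A} → run A
t=1: ready={A,B} → run B
t=2: ready={A,B} → run B
t=3: ready={A,B} → run B
t=4: ready={A,B,C,D,G,H} → run H
t=5: ready={A,B,C,D,G,H} → run H
t=6: ready={A,B,C,D,E,G} → run E
t=7: ready={A,B,C,D,E,G} → run E
t=8: ready={A,B,C,D,E,G} → run E
t=9: ready={A,B,C,D,E,G} → run E
t=10: ready={A,B,C,D,E,G} → run E
t=11: ready={A,B,C,D,E,G} → run E
t=12: ready={A,B,C,D,G} → run D
t=13: ready={A,B,C,D,G} → run D
t=14: ready={A,B,C,D,G} → run D
t=15: ready={A,B,C,G} → run G
t=16: ready={A,B,C,G} → run G
t=17: ready={A,B,C,G} → run G
t=18: ready={A,B,C} → run C
t=19: ready={A,B,C} → run C
t=20: ready={A,B,C} → run C
t=21: ready={A,B,C} → run C
t=22: ready={A,B,C} → run C
t=23: ready={A,B,C} → run C
t=24: ready={A,B,C} → run C
t=25: ready={A,B,C} → run C
t=26: ready={A,B} → run B
t=27: ready={A,B} → run B
t=28: ready={A,B} → run B
t=29: ready={A,B} → run B
t=30: ready={A} → run A
t=31: (idle)
t=32: (idle)
t=33: (idle)
t=34: (idle)
t=35: (idle)
t=36: (idle)

running at tick 13 = D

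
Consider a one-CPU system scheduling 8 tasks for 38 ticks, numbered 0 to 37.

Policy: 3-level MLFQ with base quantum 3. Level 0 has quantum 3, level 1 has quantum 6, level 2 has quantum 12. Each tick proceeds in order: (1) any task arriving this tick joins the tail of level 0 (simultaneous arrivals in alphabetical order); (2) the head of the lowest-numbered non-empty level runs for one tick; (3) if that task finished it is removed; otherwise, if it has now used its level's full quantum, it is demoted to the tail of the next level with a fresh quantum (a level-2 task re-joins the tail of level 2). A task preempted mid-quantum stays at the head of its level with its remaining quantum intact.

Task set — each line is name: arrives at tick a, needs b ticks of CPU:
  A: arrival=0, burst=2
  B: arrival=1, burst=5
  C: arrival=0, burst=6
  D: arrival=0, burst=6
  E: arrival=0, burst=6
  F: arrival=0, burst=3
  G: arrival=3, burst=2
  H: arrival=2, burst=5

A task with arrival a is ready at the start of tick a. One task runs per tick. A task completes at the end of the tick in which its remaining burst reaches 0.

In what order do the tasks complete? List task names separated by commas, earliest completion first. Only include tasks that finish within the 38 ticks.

t=0: L0/L1/L2 = ACDEF/-/- → run A
t=1: L0/L1/L2 = ACDEFB/-/- → run A
t=2: L0/L1/L2 = CDEFBH/-/- → run C
t=3: L0/L1/L2 = CDEFBHG/-/- → run C
t=4: L0/L1/L2 = CDEFBHG/-/- → run C
t=5: L0/L1/L2 = DEFBHG/C/- → run D
t=6: L0/L1/L2 = DEFBHG/C/- → run D
t=7: L0/L1/L2 = DEFBHG/C/- → run D
t=8: L0/L1/L2 = EFBHG/CD/- → run E
t=9: L0/L1/L2 = EFBHG/CD/- → run E
t=10: L0/L1/L2 = EFBHG/CD/- → run E
t=11: L0/L1/L2 = FBHG/CDE/- → run F
t=12: L0/L1/L2 = FBHG/CDE/- → run F
t=13: L0/L1/L2 = FBHG/CDE/- → run F
t=14: L0/L1/L2 = BHG/CDE/- → run B
t=15: L0/L1/L2 = BHG/CDE/- → run B
t=16: L0/L1/L2 = BHG/CDE/- → run B
t=17: L0/L1/L2 = HG/CDEB/- → run H
t=18: L0/L1/L2 = HG/CDEB/- → run H
t=19: L0/L1/L2 = HG/CDEB/- → run H
t=20: L0/L1/L2 = G/CDEBH/- → run G
t=21: L0/L1/L2 = G/CDEBH/- → run G
t=22: L0/L1/L2 = -/CDEBH/- → run C
t=23: L0/L1/L2 = -/CDEBH/- → run C
t=24: L0/L1/L2 = -/CDEBH/- → run C
t=25: L0/L1/L2 = -/DEBH/- → run D
t=26: L0/L1/L2 = -/DEBH/- → run D
t=27: L0/L1/L2 = -/DEBH/- → run D
t=28: L0/L1/L2 = -/EBH/- → run E
t=29: L0/L1/L2 = -/EBH/- → run E
t=30: L0/L1/L2 = -/EBH/- → run E
t=31: L0/L1/L2 = -/BH/- → run B
t=32: L0/L1/L2 = -/BH/- → run B
t=33: L0/L1/L2 = -/H/- → run H
t=34: L0/L1/L2 = -/H/- → run H
t=35: (idle)
t=36: (idle)
t=37: (idle)

completion order = A, F, G, C, D, E, B, H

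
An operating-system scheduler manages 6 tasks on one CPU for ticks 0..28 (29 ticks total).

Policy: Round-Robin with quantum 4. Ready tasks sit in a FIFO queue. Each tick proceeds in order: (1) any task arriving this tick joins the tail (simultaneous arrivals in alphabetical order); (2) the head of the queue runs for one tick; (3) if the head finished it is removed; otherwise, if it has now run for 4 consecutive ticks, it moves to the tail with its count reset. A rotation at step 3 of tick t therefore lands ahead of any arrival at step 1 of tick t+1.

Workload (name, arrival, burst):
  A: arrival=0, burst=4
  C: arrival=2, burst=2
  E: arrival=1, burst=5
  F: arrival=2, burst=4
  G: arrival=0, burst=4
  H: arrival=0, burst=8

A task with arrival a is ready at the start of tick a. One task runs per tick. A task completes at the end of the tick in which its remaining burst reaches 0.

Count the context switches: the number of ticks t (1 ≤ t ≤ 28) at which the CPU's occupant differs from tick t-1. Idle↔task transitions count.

t=0: queue=[A,G,H] q_used=0 → run A
t=1: queue=[A,G,H,E] q_used=1 → run A
t=2: queue=[A,G,H,E,C,F] q_used=2 → run A
t=3: queue=[A,G,H,E,C,F] q_used=3 → run A
t=4: queue=[G,H,E,C,F] q_used=0 → run G
t=5: queue=[G,H,E,C,F] q_used=1 → run G
t=6: queue=[G,H,E,C,F] q_used=2 → run G
t=7: queue=[G,H,E,C,F] q_used=3 → run G
t=8: queue=[H,E,C,F] q_used=0 → run H
t=9: queue=[H,E,C,F] q_used=1 → run H
t=10: queue=[H,E,C,F] q_used=2 → run H
t=11: queue=[H,E,C,F] q_used=3 → run H
t=12: queue=[E,C,F,H] q_used=0 → run E
t=13: queue=[E,C,F,H] q_used=1 → run E
t=14: queue=[E,C,F,H] q_used=2 → run E
t=15: queue=[E,C,F,H] q_used=3 → run E
t=16: queue=[C,F,H,E] q_used=0 → run C
t=17: queue=[C,F,H,E] q_used=1 → run C
t=18: queue=[F,H,E] q_used=0 → run F
t=19: queue=[F,H,E] q_used=1 → run F
t=20: queue=[F,H,E] q_used=2 → run F
t=21: queue=[F,H,E] q_used=3 → run F
t=22: queue=[H,E] q_used=0 → run H
t=23: queue=[H,E] q_used=1 → run H
t=24: queue=[H,E] q_used=2 → run H
t=25: queue=[H,E] q_used=3 → run H
t=26: queue=[E] q_used=0 → run E
t=27: (idle)
t=28: (idle)

context switches = 8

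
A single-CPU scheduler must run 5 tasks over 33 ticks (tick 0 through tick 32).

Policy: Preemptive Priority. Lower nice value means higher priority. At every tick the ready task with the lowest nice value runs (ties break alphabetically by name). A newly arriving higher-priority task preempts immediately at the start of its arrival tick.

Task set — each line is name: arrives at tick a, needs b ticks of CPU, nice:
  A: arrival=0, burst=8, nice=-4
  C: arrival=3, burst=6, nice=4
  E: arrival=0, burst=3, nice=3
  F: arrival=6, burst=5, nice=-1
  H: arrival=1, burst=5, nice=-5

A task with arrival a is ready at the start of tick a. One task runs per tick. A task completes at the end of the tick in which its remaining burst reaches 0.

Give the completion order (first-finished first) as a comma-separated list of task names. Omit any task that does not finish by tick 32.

t=0: ready={A,E} → run A
t=1: ready={A,E,H} → run H
t=2: ready={A,E,H} → run H
t=3: ready={A,C,E,H} → run H
t=4: ready={A,C,E,H} → run H
t=5: ready={A,C,E,H} → run H
t=6: ready={A,C,E,F} → run A
t=7: ready={A,C,E,F} → run A
t=8: ready={A,C,E,F} → run A
t=9: ready={A,C,E,F} → run A
t=10: ready={A,C,E,F} → run A
t=11: ready={A,C,E,F} → run A
t=12: ready={A,C,E,F} → run A
t=13: ready={C,E,F} → run F
t=14: ready={C,E,F} → run F
t=15: ready={C,E,F} → run F
t=16: ready={C,E,F} → run F
t=17: ready={C,E,F} → run F
t=18: ready={C,E} → run E
t=19: ready={C,E} → run E
t=20: ready={C,E} → run E
t=21: ready={C} → run C
t=22: ready={C} → run C
t=23: ready={C} → run C
t=24: ready={C} → run C
t=25: ready={C} → run C
t=26: ready={C} → run C
t=27: (idle)
t=28: (idle)
t=29: (idle)
t=30: (idle)
t=31: (idle)
t=32: (idle)

completion order = H, A, F, E, C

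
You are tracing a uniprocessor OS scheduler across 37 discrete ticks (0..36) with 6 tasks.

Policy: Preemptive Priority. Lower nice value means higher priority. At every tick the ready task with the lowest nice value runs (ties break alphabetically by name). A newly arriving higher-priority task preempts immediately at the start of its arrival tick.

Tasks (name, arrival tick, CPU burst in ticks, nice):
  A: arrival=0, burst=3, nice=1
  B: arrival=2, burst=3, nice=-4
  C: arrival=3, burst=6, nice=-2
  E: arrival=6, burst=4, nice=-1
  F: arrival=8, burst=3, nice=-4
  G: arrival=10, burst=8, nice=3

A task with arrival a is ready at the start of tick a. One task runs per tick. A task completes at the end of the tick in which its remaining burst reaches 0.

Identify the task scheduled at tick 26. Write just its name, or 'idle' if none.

t=0: ready={A} → run A
t=1: ready={A} → run A
t=2: ready={A,B} → run B
t=3: ready={A,B,C} → run B
t=4: ready={A,B,C} → run B
t=5: ready={A,C} → run C
t=6: ready={A,C,E} → run C
t=7: ready={A,C,E} → run C
t=8: ready={A,C,E,F} → run F
t=9: ready={A,C,E,F} → run F
t=10: ready={A,C,E,F,G} → run F
t=11: ready={A,C,E,G} → run C
t=12: ready={A,C,E,G} → run C
t=13: ready={A,C,E,G} → run C
t=14: ready={A,E,G} → run E
t=15: ready={A,E,G} → run E
t=16: ready={A,E,G} → run E
t=17: ready={A,E,G} → run E
t=18: ready={A,G} → run A
t=19: ready={G} → run G
t=20: ready={G} → run G
t=21: ready={G} → run G
t=22: ready={G} → run G
t=23: ready={G} → run G
t=24: ready={G} → run G
t=25: ready={G} → run G
t=26: ready={G} → run G
t=27: (idle)
t=28: (idle)
t=29: (idle)
t=30: (idle)
t=31: (idle)
t=32: (idle)
t=33: (idle)
t=34: (idle)
t=35: (idle)
t=36: (idle)

running at tick 26 = G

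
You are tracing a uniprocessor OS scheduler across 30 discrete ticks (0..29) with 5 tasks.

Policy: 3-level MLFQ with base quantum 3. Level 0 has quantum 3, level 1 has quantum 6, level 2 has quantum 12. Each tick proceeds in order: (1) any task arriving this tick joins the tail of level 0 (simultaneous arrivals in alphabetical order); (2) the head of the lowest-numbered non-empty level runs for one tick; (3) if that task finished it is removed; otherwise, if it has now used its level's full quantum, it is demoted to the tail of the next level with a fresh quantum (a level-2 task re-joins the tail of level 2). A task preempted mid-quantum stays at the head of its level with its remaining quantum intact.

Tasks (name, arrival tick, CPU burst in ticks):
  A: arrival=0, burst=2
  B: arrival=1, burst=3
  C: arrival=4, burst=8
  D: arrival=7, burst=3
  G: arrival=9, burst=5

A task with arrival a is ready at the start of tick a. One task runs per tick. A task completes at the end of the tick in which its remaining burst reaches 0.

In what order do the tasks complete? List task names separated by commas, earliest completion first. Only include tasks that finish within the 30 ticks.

t=0: L0/L1/L2 = A/-/- → run A
t=1: L0/L1/L2 = AB/-/- → run A
t=2: L0/L1/L2 = B/-/- → run B
t=3: L0/L1/L2 = B/-/- → run B
t=4: L0/L1/L2 = BC/-/- → run B
t=5: L0/L1/L2 = C/-/- → run C
t=6: L0/L1/L2 = C/-/- → run C
t=7: L0/L1/L2 = CD/-/- → run C
t=8: L0/L1/L2 = D/C/- → run D
t=9: L0/L1/L2 = DG/C/- → run D
t=10: L0/L1/L2 = DG/C/- → run D
t=11: L0/L1/L2 = G/C/- → run G
t=12: L0/L1/L2 = G/C/- → run G
t=13: L0/L1/L2 = G/C/- → run G
t=14: L0/L1/L2 = -/CG/- → run C
t=15: L0/L1/L2 = -/CG/- → run C
t=16: L0/L1/L2 = -/CG/- → run C
t=17: L0/L1/L2 = -/CG/- → run C
t=18: L0/L1/L2 = -/CG/- → run C
t=19: L0/L1/L2 = -/G/- → run G
t=20: L0/L1/L2 = -/G/- → run G
t=21: (idle)
t=22: (idle)
t=23: (idle)
t=24: (idle)
t=25: (idle)
t=26: (idle)
t=27: (idle)
t=28: (idle)
t=29: (idle)

completion order = A, B, D, C, G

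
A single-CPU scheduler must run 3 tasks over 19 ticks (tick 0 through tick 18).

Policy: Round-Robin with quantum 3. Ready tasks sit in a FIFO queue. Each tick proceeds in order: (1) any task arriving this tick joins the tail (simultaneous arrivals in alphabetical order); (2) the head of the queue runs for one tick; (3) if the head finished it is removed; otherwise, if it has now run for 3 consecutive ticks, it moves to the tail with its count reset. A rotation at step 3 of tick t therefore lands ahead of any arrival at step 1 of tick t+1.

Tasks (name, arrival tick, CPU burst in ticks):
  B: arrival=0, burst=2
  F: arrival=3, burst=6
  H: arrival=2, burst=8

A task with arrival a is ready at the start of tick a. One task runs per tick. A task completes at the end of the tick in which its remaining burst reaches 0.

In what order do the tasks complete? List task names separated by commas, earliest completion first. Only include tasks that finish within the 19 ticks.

completion order = B, F, H

t=0: queue=[B] q_used=0 → run B
t=1: queue=[B] q_used=1 → run B
t=2: queue=[H] q_used=0 → run H
t=3: queue=[H,F] q_used=1 → run H
t=4: queue=[H,F] q_used=2 → run H
t=5: queue=[F,H] q_used=0 → run F
t=6: queue=[F,H] q_used=1 → run F
t=7: queue=[F,H] q_used=2 → run F
t=8: queue=[H,F] q_used=0 → run H
t=9: queue=[H,F] q_used=1 → run H
t=10: queue=[H,F] q_used=2 → run H
t=11: queue=[F,H] q_used=0 → run F
t=12: queue=[F,H] q_used=1 → run F
t=13: queue=[F,H] q_used=2 → run F
t=14: queue=[H] q_used=0 → run H
t=15: queue=[H] q_used=1 → run H
t=16: (idle)
t=17: (idle)
t=18: (idle)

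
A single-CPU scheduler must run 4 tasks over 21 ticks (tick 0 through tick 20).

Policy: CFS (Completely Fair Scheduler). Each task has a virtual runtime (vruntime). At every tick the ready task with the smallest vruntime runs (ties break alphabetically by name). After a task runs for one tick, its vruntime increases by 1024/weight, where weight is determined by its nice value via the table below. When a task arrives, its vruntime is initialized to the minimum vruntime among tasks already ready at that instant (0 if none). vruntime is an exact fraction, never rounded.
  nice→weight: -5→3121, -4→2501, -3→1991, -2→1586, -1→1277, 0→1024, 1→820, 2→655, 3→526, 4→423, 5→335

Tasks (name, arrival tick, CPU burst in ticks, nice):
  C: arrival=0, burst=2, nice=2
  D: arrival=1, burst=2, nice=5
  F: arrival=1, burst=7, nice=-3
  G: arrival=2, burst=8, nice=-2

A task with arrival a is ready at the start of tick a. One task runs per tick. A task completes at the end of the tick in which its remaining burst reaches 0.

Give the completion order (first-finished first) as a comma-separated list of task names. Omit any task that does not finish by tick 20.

completion order = C, D, F, G

t=0: vr[C=0] → run C
t=1: vr[C=1024/655 D=1024/655 F=1024/655] → run C
t=2: vr[D=1024/655 F=1024/655 G=1024/655] → run D
t=3: vr[D=202752/43885 F=1024/655 G=1024/655] → run F
t=4: vr[D=202752/43885 F=2709504/1304105 G=1024/655] → run G
t=5: vr[D=202752/43885 F=2709504/1304105 G=1147392/519415] → run F
t=6: vr[D=202752/43885 F=3380224/1304105 G=1147392/519415] → run G
t=7: vr[D=202752/43885 F=3380224/1304105 G=1482752/519415] → run F
t=8: vr[D=202752/43885 F=4050944/1304105 G=1482752/519415] → run G
t=9: vr[D=202752/43885 F=4050944/1304105 G=1818112/519415] → run F
t=10: vr[D=202752/43885 F=4721664/1304105 G=1818112/519415] → run G
t=11: vr[D=202752/43885 F=4721664/1304105 G=2153472/519415] → run F
t=12: vr[D=202752/43885 F=5392384/1304105 G=2153472/519415] → run F
t=13: vr[D=202752/43885 F=6063104/1304105 G=2153472/519415] → run G
t=14: vr[D=202752/43885 F=6063104/1304105 G=2488832/519415] → run D
t=15: vr[F=6063104/1304105 G=2488832/519415] → run F
t=16: vr[G=2488832/519415] → run G
t=17: vr[G=2824192/519415] → run G
t=18: vr[G=3159552/519415] → run G
t=19: (idle)
t=20: (idle)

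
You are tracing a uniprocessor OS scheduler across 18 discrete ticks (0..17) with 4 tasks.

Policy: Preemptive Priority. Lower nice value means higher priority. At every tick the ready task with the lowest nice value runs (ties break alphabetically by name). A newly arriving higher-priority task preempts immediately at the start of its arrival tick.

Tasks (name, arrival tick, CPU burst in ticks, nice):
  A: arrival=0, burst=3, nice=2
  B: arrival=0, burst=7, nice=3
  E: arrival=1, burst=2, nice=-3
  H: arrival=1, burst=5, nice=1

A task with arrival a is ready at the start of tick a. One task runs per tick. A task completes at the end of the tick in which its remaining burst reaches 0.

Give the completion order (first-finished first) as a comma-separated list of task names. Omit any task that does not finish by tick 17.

completion order = E, H, A, B

t=0: ready={A,B} → run A
t=1: ready={A,B,E,H} → run E
t=2: ready={A,B,E,H} → run E
t=3: ready={A,B,H} → run H
t=4: ready={A,B,H} → run H
t=5: ready={A,B,H} → run H
t=6: ready={A,B,H} → run H
t=7: ready={A,B,H} → run H
t=8: ready={A,B} → run A
t=9: ready={A,B} → run A
t=10: ready={B} → run B
t=11: ready={B} → run B
t=12: ready={B} → run B
t=13: ready={B} → run B
t=14: ready={B} → run B
t=15: ready={B} → run B
t=16: ready={B} → run B
t=17: (idle)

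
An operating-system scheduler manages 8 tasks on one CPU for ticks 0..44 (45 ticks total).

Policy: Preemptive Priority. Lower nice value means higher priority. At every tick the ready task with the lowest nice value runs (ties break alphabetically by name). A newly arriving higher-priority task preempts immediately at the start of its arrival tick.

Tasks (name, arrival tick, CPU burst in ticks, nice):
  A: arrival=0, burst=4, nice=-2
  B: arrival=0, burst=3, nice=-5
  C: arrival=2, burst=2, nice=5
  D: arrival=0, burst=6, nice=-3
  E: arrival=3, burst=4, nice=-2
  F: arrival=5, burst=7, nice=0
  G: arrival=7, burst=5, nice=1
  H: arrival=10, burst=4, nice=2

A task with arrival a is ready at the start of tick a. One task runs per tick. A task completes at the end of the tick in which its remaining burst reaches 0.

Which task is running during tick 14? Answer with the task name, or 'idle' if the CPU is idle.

t=0: ready={A,B,D} → run B
t=1: ready={A,B,D} → run B
t=2: ready={A,B,C,D} → run B
t=3: ready={A,C,D,E} → run D
t=4: ready={A,C,D,E} → run D
t=5: ready={A,C,D,E,F} → run D
t=6: ready={A,C,D,E,F} → run D
t=7: ready={A,C,D,E,F,G} → run D
t=8: ready={A,C,D,E,F,G} → run D
t=9: ready={A,C,E,F,G} → run A
t=10: ready={A,C,E,F,G,H} → run A
t=11: ready={A,C,E,F,G,H} → run A
t=12: ready={A,C,E,F,G,H} → run A
t=13: ready={C,E,F,G,H} → run E
t=14: ready={C,E,F,G,H} → run E
t=15: ready={C,E,F,G,H} → run E
t=16: ready={C,E,F,G,H} → run E
t=17: ready={C,F,G,H} → run F
t=18: ready={C,F,G,H} → run F
t=19: ready={C,F,G,H} → run F
t=20: ready={C,F,G,H} → run F
t=21: ready={C,F,G,H} → run F
t=22: ready={C,F,G,H} → run F
t=23: ready={C,F,G,H} → run F
t=24: ready={C,G,H} → run G
t=25: ready={C,G,H} → run G
t=26: ready={C,G,H} → run G
t=27: ready={C,G,H} → run G
t=28: ready={C,G,H} → run G
t=29: ready={C,H} → run H
t=30: ready={C,H} → run H
t=31: ready={C,H} → run H
t=32: ready={C,H} → run H
t=33: ready={C} → run C
t=34: ready={C} → run C
t=35: (idle)
t=36: (idle)
t=37: (idle)
t=38: (idle)
t=39: (idle)
t=40: (idle)
t=41: (idle)
t=42: (idle)
t=43: (idle)
t=44: (idle)

running at tick 14 = E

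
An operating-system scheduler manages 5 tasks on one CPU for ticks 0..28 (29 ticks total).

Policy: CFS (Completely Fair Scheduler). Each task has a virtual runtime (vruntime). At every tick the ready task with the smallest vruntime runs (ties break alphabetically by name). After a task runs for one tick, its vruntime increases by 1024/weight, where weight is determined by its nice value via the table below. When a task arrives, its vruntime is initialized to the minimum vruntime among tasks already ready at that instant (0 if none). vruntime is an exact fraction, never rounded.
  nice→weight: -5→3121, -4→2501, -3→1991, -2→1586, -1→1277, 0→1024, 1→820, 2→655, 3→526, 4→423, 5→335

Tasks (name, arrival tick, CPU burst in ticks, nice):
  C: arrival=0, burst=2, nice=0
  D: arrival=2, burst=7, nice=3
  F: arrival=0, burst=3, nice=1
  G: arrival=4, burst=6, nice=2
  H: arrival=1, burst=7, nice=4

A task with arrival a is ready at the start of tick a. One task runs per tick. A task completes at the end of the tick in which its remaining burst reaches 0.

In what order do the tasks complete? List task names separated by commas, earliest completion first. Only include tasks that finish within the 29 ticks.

t=0: vr[C=0 F=0] → run C
t=1: vr[C=1 F=0 H=0] → run F
t=2: vr[C=1 D=0 F=256/205 H=0] → run D
t=3: vr[C=1 D=512/263 F=256/205 H=0] → run H
t=4: vr[C=1 D=512/263 F=256/205 G=1 H=1024/423] → run C
t=5: vr[D=512/263 F=256/205 G=1 H=1024/423] → run G
t=6: vr[D=512/263 F=256/205 G=1679/655 H=1024/423] → run F
t=7: vr[D=512/263 F=512/205 G=1679/655 H=1024/423] → run D
t=8: vr[D=1024/263 F=512/205 G=1679/655 H=1024/423] → run H
t=9: vr[D=1024/263 F=512/205 G=1679/655 H=2048/423] → run F
t=10: vr[D=1024/263 G=1679/655 H=2048/423] → run G
t=11: vr[D=1024/263 G=2703/655 H=2048/423] → run D
t=12: vr[D=1536/263 G=2703/655 H=2048/423] → run G
t=13: vr[D=1536/263 G=3727/655 H=2048/423] → run H
t=14: vr[D=1536/263 G=3727/655 H=1024/141] → run G
t=15: vr[D=1536/263 G=4751/655 H=1024/141] → run D
t=16: vr[D=2048/263 G=4751/655 H=1024/141] → run G
t=17: vr[D=2048/263 G=1155/131 H=1024/141] → run H
t=18: vr[D=2048/263 G=1155/131 H=4096/423] → run D
t=19: vr[D=2560/263 G=1155/131 H=4096/423] → run G
t=20: vr[D=2560/263 H=4096/423] → run H
t=21: vr[D=2560/263 H=5120/423] → run D
t=22: vr[D=3072/263 H=5120/423] → run D
t=23: vr[H=5120/423] → run H
t=24: vr[H=2048/141] → run H
t=25: (idle)
t=26: (idle)
t=27: (idle)
t=28: (idle)

completion order = C, F, G, D, H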